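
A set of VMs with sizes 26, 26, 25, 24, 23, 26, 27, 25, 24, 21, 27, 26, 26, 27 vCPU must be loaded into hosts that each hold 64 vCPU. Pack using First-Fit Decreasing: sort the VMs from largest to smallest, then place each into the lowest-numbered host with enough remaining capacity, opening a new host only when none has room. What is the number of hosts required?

7

Sorted descending: 27, 27, 27, 26, 26, 26, 26, 26, 25, 25, 24, 24, 23, 21.
Put 27 vCPU in host 1; 37 vCPU remain.
Put 27 vCPU in host 1; 10 vCPU remain.
Put 27 vCPU in host 2; 37 vCPU remain.
Put 26 vCPU in host 2; 11 vCPU remain.
Put 26 vCPU in host 3; 38 vCPU remain.
Put 26 vCPU in host 3; 12 vCPU remain.
Put 26 vCPU in host 4; 38 vCPU remain.
Put 26 vCPU in host 4; 12 vCPU remain.
Put 25 vCPU in host 5; 39 vCPU remain.
Put 25 vCPU in host 5; 14 vCPU remain.
Put 24 vCPU in host 6; 40 vCPU remain.
Put 24 vCPU in host 6; 16 vCPU remain.
Put 23 vCPU in host 7; 41 vCPU remain.
Put 21 vCPU in host 7; 20 vCPU remain.
Final hosts: [27,27] [27,26] [26,26] [26,26] [25,25] [24,24] [23,21].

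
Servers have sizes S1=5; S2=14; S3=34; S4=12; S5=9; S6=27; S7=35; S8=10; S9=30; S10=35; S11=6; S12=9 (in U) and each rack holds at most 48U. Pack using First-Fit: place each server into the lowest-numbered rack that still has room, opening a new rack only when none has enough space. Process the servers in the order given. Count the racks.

6 racks

Put S1 (5U) in rack 1; 43U remain.
Put S2 (14U) in rack 1; 29U remain.
Put S3 (34U) in rack 2; 14U remain.
Put S4 (12U) in rack 1; 17U remain.
Put S5 (9U) in rack 1; 8U remain.
Put S6 (27U) in rack 3; 21U remain.
Put S7 (35U) in rack 4; 13U remain.
Put S8 (10U) in rack 2; 4U remain.
Put S9 (30U) in rack 5; 18U remain.
Put S10 (35U) in rack 6; 13U remain.
Put S11 (6U) in rack 1; 2U remain.
Put S12 (9U) in rack 3; 12U remain.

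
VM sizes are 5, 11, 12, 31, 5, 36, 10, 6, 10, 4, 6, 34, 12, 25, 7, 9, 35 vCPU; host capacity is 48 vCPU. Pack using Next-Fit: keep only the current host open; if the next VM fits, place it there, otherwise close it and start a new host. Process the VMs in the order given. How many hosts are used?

7

Put 5 vCPU in host 1; 43 vCPU remain.
Put 11 vCPU in host 1; 32 vCPU remain.
Put 12 vCPU in host 1; 20 vCPU remain.
Put 31 vCPU in host 2; 17 vCPU remain.
Put 5 vCPU in host 2; 12 vCPU remain.
Put 36 vCPU in host 3; 12 vCPU remain.
Put 10 vCPU in host 3; 2 vCPU remain.
Put 6 vCPU in host 4; 42 vCPU remain.
Put 10 vCPU in host 4; 32 vCPU remain.
Put 4 vCPU in host 4; 28 vCPU remain.
Put 6 vCPU in host 4; 22 vCPU remain.
Put 34 vCPU in host 5; 14 vCPU remain.
Put 12 vCPU in host 5; 2 vCPU remain.
Put 25 vCPU in host 6; 23 vCPU remain.
Put 7 vCPU in host 6; 16 vCPU remain.
Put 9 vCPU in host 6; 7 vCPU remain.
Put 35 vCPU in host 7; 13 vCPU remain.
Final hosts: [5,11,12] [31,5] [36,10] [6,10,4,6] [34,12] [25,7,9] [35].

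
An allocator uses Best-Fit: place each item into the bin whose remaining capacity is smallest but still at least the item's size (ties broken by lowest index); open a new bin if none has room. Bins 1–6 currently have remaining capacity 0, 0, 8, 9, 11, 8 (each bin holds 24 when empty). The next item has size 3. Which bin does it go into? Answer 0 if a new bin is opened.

3

Bins with room: bin 3 (8), bin 4 (9), bin 5 (11), bin 6 (8).
Tightest fit is bin 3 with 8 free.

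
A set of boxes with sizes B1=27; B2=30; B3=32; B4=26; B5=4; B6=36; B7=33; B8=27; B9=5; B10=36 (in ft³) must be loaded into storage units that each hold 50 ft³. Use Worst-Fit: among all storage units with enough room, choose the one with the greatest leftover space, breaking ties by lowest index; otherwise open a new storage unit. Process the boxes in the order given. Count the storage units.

Put B1 (27 ft³) in storage unit 1; 23 ft³ remain.
Put B2 (30 ft³) in storage unit 2; 20 ft³ remain.
Put B3 (32 ft³) in storage unit 3; 18 ft³ remain.
Put B4 (26 ft³) in storage unit 4; 24 ft³ remain.
Put B5 (4 ft³) in storage unit 4; 20 ft³ remain.
Put B6 (36 ft³) in storage unit 5; 14 ft³ remain.
Put B7 (33 ft³) in storage unit 6; 17 ft³ remain.
Put B8 (27 ft³) in storage unit 7; 23 ft³ remain.
Put B9 (5 ft³) in storage unit 1; 18 ft³ remain.
Put B10 (36 ft³) in storage unit 8; 14 ft³ remain.

8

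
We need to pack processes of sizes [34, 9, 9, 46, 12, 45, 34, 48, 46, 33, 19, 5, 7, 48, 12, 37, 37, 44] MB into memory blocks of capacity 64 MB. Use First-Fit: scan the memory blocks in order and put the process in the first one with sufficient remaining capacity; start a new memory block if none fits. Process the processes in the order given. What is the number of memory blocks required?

memory block 1: place 34 MB, 30 MB left
memory block 1: place 9 MB, 21 MB left
memory block 1: place 9 MB, 12 MB left
memory block 2: place 46 MB, 18 MB left
memory block 1: place 12 MB, 0 MB left
memory block 3: place 45 MB, 19 MB left
memory block 4: place 34 MB, 30 MB left
memory block 5: place 48 MB, 16 MB left
memory block 6: place 46 MB, 18 MB left
memory block 7: place 33 MB, 31 MB left
memory block 3: place 19 MB, 0 MB left
memory block 2: place 5 MB, 13 MB left
memory block 2: place 7 MB, 6 MB left
memory block 8: place 48 MB, 16 MB left
memory block 4: place 12 MB, 18 MB left
memory block 9: place 37 MB, 27 MB left
memory block 10: place 37 MB, 27 MB left
memory block 11: place 44 MB, 20 MB left
Final memory blocks: [34,9,9,12] [46,5,7] [45,19] [34,12] [48] [46] [33] [48] [37] [37] [44].

11 memory blocks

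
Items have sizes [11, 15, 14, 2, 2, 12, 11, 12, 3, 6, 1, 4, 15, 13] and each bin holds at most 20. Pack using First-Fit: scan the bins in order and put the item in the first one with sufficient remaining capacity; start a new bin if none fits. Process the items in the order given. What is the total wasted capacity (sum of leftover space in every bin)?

39

bin 1: place 11, 9 left
bin 2: place 15, 5 left
bin 3: place 14, 6 left
bin 1: place 2, 7 left
bin 1: place 2, 5 left
bin 4: place 12, 8 left
bin 5: place 11, 9 left
bin 6: place 12, 8 left
bin 1: place 3, 2 left
bin 3: place 6, 0 left
bin 1: place 1, 1 left
bin 2: place 4, 1 left
bin 7: place 15, 5 left
bin 8: place 13, 7 left
8 bins × 20 = 160; used 121; unused 39.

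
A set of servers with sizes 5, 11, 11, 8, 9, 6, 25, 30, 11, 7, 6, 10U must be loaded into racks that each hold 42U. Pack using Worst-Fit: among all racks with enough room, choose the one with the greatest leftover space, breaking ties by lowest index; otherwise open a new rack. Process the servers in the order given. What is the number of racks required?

4

5U → rack 1 (remaining 37U)
11U → rack 1 (remaining 26U)
11U → rack 1 (remaining 15U)
8U → rack 1 (remaining 7U)
9U → rack 2 (remaining 33U)
6U → rack 2 (remaining 27U)
25U → rack 2 (remaining 2U)
30U → rack 3 (remaining 12U)
11U → rack 3 (remaining 1U)
7U → rack 1 (remaining 0U)
6U → rack 4 (remaining 36U)
10U → rack 4 (remaining 26U)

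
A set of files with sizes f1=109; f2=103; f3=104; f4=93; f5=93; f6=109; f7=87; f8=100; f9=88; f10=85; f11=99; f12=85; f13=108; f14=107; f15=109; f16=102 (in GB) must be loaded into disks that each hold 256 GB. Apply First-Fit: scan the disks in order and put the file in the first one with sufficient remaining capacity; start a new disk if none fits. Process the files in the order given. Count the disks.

Put f1 (109 GB) in disk 1; 147 GB remain.
Put f2 (103 GB) in disk 1; 44 GB remain.
Put f3 (104 GB) in disk 2; 152 GB remain.
Put f4 (93 GB) in disk 2; 59 GB remain.
Put f5 (93 GB) in disk 3; 163 GB remain.
Put f6 (109 GB) in disk 3; 54 GB remain.
Put f7 (87 GB) in disk 4; 169 GB remain.
Put f8 (100 GB) in disk 4; 69 GB remain.
Put f9 (88 GB) in disk 5; 168 GB remain.
Put f10 (85 GB) in disk 5; 83 GB remain.
Put f11 (99 GB) in disk 6; 157 GB remain.
Put f12 (85 GB) in disk 6; 72 GB remain.
Put f13 (108 GB) in disk 7; 148 GB remain.
Put f14 (107 GB) in disk 7; 41 GB remain.
Put f15 (109 GB) in disk 8; 147 GB remain.
Put f16 (102 GB) in disk 8; 45 GB remain.
Final disks: [109,103] [104,93] [93,109] [87,100] [88,85] [99,85] [108,107] [109,102].

8 disks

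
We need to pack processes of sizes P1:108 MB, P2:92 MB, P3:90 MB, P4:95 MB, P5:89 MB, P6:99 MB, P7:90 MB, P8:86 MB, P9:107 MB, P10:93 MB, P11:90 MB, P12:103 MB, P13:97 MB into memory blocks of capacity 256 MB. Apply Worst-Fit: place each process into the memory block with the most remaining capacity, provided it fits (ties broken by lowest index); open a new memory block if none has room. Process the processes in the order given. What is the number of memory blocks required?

memory block 1: place P1 (108 MB), 148 MB left
memory block 1: place P2 (92 MB), 56 MB left
memory block 2: place P3 (90 MB), 166 MB left
memory block 2: place P4 (95 MB), 71 MB left
memory block 3: place P5 (89 MB), 167 MB left
memory block 3: place P6 (99 MB), 68 MB left
memory block 4: place P7 (90 MB), 166 MB left
memory block 4: place P8 (86 MB), 80 MB left
memory block 5: place P9 (107 MB), 149 MB left
memory block 5: place P10 (93 MB), 56 MB left
memory block 6: place P11 (90 MB), 166 MB left
memory block 6: place P12 (103 MB), 63 MB left
memory block 7: place P13 (97 MB), 159 MB left
Final memory blocks: [108,92] [90,95] [89,99] [90,86] [107,93] [90,103] [97].

7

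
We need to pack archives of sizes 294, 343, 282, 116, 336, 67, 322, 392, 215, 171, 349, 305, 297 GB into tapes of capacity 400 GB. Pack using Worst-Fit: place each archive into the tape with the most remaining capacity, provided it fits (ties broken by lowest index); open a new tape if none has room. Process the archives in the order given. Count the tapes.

10

294 GB → tape 1 (remaining 106 GB)
343 GB → tape 2 (remaining 57 GB)
282 GB → tape 3 (remaining 118 GB)
116 GB → tape 3 (remaining 2 GB)
336 GB → tape 4 (remaining 64 GB)
67 GB → tape 1 (remaining 39 GB)
322 GB → tape 5 (remaining 78 GB)
392 GB → tape 6 (remaining 8 GB)
215 GB → tape 7 (remaining 185 GB)
171 GB → tape 7 (remaining 14 GB)
349 GB → tape 8 (remaining 51 GB)
305 GB → tape 9 (remaining 95 GB)
297 GB → tape 10 (remaining 103 GB)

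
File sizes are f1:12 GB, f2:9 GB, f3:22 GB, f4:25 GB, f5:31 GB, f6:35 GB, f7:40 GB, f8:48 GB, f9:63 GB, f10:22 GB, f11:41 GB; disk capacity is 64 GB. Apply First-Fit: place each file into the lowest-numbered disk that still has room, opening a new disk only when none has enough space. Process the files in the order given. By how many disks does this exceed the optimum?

First-Fit: [12,9,22] [25,31] [35,22] [40] [48] [63] [41] → 7 disks.
Total size 348 GB; any packing needs at least ⌈348/64⌉ = 6 disks.
An optimal packing achieves that bound: [63] [48,12] [41,22] [40,22] [35,25] [31,9] → 6 disks.
Excess: 7 − 6 = 1.

1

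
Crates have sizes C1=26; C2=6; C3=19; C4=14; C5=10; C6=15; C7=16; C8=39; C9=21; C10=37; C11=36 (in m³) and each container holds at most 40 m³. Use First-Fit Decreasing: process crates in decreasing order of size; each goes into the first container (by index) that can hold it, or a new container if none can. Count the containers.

7

Sorted descending: 39, 37, 36, 26, 21, 19, 16, 15, 14, 10, 6.
39 m³ → container 1 (remaining 1 m³)
37 m³ → container 2 (remaining 3 m³)
36 m³ → container 3 (remaining 4 m³)
26 m³ → container 4 (remaining 14 m³)
21 m³ → container 5 (remaining 19 m³)
19 m³ → container 5 (remaining 0 m³)
16 m³ → container 6 (remaining 24 m³)
15 m³ → container 6 (remaining 9 m³)
14 m³ → container 4 (remaining 0 m³)
10 m³ → container 7 (remaining 30 m³)
6 m³ → container 6 (remaining 3 m³)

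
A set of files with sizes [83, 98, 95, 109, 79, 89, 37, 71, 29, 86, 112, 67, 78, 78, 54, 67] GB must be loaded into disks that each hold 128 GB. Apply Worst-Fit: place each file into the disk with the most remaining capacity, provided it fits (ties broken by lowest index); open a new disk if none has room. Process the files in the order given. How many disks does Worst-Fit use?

83 GB → disk 1 (remaining 45 GB)
98 GB → disk 2 (remaining 30 GB)
95 GB → disk 3 (remaining 33 GB)
109 GB → disk 4 (remaining 19 GB)
79 GB → disk 5 (remaining 49 GB)
89 GB → disk 6 (remaining 39 GB)
37 GB → disk 5 (remaining 12 GB)
71 GB → disk 7 (remaining 57 GB)
29 GB → disk 7 (remaining 28 GB)
86 GB → disk 8 (remaining 42 GB)
112 GB → disk 9 (remaining 16 GB)
67 GB → disk 10 (remaining 61 GB)
78 GB → disk 11 (remaining 50 GB)
78 GB → disk 12 (remaining 50 GB)
54 GB → disk 10 (remaining 7 GB)
67 GB → disk 13 (remaining 61 GB)

13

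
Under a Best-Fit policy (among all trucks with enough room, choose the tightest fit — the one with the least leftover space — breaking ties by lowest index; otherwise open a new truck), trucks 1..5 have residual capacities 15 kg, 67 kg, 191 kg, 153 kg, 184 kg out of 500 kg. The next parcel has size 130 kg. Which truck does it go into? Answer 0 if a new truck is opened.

4

Trucks with room: truck 3 (191 kg), truck 4 (153 kg), truck 5 (184 kg).
Tightest fit is truck 4 with 153 kg free.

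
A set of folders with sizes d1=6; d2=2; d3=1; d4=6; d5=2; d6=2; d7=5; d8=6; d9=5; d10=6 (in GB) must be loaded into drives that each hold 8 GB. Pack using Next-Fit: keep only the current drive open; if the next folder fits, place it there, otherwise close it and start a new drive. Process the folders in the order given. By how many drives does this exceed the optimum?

Next-Fit: [6,2] [1,6] [2,2] [5] [6] [5] [6] → 7 drives.
Total size 41 GB; any packing needs at least ⌈41/8⌉ = 6 drives.
An optimal packing achieves that bound: [6,2] [6,2] [6,2] [6,1] [5] [5] → 6 drives.
Excess: 7 − 6 = 1.

1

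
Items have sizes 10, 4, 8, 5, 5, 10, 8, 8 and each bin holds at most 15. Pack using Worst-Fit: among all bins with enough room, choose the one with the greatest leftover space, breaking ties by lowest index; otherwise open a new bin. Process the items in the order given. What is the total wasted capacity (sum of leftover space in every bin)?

17

Put 10 in bin 1; 5 remain.
Put 4 in bin 1; 1 remain.
Put 8 in bin 2; 7 remain.
Put 5 in bin 2; 2 remain.
Put 5 in bin 3; 10 remain.
Put 10 in bin 3; 0 remain.
Put 8 in bin 4; 7 remain.
Put 8 in bin 5; 7 remain.
5 bins × 15 = 75; used 58; unused 17.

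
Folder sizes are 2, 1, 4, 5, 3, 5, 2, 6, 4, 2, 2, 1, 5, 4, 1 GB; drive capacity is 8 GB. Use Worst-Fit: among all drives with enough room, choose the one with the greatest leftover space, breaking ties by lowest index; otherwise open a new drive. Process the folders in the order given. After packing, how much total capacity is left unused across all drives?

9

drive 1: place 2 GB, 6 GB left
drive 1: place 1 GB, 5 GB left
drive 1: place 4 GB, 1 GB left
drive 2: place 5 GB, 3 GB left
drive 2: place 3 GB, 0 GB left
drive 3: place 5 GB, 3 GB left
drive 3: place 2 GB, 1 GB left
drive 4: place 6 GB, 2 GB left
drive 5: place 4 GB, 4 GB left
drive 5: place 2 GB, 2 GB left
drive 4: place 2 GB, 0 GB left
drive 5: place 1 GB, 1 GB left
drive 6: place 5 GB, 3 GB left
drive 7: place 4 GB, 4 GB left
drive 7: place 1 GB, 3 GB left
7 drives × 8 GB = 56 GB; used 47 GB; unused 9 GB.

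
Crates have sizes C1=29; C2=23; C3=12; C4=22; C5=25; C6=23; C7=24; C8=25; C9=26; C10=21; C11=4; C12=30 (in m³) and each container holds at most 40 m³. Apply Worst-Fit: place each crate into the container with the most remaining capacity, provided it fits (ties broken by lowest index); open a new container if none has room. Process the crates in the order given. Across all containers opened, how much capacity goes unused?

136

C1 (29 m³) → container 1 (remaining 11 m³)
C2 (23 m³) → container 2 (remaining 17 m³)
C3 (12 m³) → container 2 (remaining 5 m³)
C4 (22 m³) → container 3 (remaining 18 m³)
C5 (25 m³) → container 4 (remaining 15 m³)
C6 (23 m³) → container 5 (remaining 17 m³)
C7 (24 m³) → container 6 (remaining 16 m³)
C8 (25 m³) → container 7 (remaining 15 m³)
C9 (26 m³) → container 8 (remaining 14 m³)
C10 (21 m³) → container 9 (remaining 19 m³)
C11 (4 m³) → container 9 (remaining 15 m³)
C12 (30 m³) → container 10 (remaining 10 m³)
10 containers × 40 m³ = 400 m³; used 264 m³; unused 136 m³.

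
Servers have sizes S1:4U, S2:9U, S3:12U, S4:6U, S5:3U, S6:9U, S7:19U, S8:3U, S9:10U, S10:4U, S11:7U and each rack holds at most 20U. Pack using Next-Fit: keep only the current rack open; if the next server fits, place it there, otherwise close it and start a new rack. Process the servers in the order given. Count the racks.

6

rack 1: place S1 (4U), 16U left
rack 1: place S2 (9U), 7U left
rack 2: place S3 (12U), 8U left
rack 2: place S4 (6U), 2U left
rack 3: place S5 (3U), 17U left
rack 3: place S6 (9U), 8U left
rack 4: place S7 (19U), 1U left
rack 5: place S8 (3U), 17U left
rack 5: place S9 (10U), 7U left
rack 5: place S10 (4U), 3U left
rack 6: place S11 (7U), 13U left
Final racks: [4,9] [12,6] [3,9] [19] [3,10,4] [7].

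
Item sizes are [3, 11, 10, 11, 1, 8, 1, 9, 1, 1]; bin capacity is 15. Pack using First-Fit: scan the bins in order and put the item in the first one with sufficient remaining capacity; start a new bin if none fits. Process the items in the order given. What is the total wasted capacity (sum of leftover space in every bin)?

19

bin 1: place 3, 12 left
bin 1: place 11, 1 left
bin 2: place 10, 5 left
bin 3: place 11, 4 left
bin 1: place 1, 0 left
bin 4: place 8, 7 left
bin 2: place 1, 4 left
bin 5: place 9, 6 left
bin 2: place 1, 3 left
bin 2: place 1, 2 left
5 bins × 15 = 75; used 56; unused 19.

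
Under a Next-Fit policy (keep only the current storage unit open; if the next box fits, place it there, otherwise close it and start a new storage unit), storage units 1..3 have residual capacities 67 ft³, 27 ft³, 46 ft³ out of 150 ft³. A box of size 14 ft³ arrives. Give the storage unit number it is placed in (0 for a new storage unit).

Next-Fit only looks at storage unit 3, which has 46 ft³ free.
14 ft³ fits there.

3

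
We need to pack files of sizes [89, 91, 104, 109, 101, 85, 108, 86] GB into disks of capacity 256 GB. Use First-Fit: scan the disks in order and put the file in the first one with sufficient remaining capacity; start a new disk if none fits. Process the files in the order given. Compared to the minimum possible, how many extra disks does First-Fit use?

0

First-Fit: [89,91] [104,109] [101,85] [108,86] → 4 disks.
Total size 773 GB; any packing needs at least ⌈773/256⌉ = 4 disks.
So 4 is already optimal.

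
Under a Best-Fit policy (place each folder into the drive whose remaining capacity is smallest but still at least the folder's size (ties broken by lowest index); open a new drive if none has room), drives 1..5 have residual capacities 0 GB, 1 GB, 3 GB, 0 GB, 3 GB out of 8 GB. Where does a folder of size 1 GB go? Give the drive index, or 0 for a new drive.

2

Drives with room: drive 2 (1 GB), drive 3 (3 GB), drive 5 (3 GB).
Tightest fit is drive 2 with 1 GB free.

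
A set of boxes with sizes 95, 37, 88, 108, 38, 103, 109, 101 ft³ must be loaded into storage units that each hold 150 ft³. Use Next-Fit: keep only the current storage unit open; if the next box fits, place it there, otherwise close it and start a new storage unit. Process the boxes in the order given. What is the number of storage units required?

6

storage unit 1: place 95 ft³, 55 ft³ left
storage unit 1: place 37 ft³, 18 ft³ left
storage unit 2: place 88 ft³, 62 ft³ left
storage unit 3: place 108 ft³, 42 ft³ left
storage unit 3: place 38 ft³, 4 ft³ left
storage unit 4: place 103 ft³, 47 ft³ left
storage unit 5: place 109 ft³, 41 ft³ left
storage unit 6: place 101 ft³, 49 ft³ left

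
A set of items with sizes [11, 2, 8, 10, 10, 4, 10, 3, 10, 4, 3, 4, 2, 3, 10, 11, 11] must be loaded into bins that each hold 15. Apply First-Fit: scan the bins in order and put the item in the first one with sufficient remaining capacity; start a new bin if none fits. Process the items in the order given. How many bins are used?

9

bin 1: place 11, 4 left
bin 1: place 2, 2 left
bin 2: place 8, 7 left
bin 3: place 10, 5 left
bin 4: place 10, 5 left
bin 2: place 4, 3 left
bin 5: place 10, 5 left
bin 2: place 3, 0 left
bin 6: place 10, 5 left
bin 3: place 4, 1 left
bin 4: place 3, 2 left
bin 5: place 4, 1 left
bin 1: place 2, 0 left
bin 6: place 3, 2 left
bin 7: place 10, 5 left
bin 8: place 11, 4 left
bin 9: place 11, 4 left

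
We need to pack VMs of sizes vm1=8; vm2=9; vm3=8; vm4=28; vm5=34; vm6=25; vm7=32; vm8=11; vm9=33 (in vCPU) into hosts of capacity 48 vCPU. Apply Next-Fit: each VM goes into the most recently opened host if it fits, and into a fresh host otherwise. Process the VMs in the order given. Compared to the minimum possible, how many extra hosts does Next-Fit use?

1

Next-Fit: [8,9,8] [28] [34] [25] [32,11] [33] → 6 hosts.
5 VMs exceed 24 vCPU (half the capacity), and no two of those can share a host, so at least 5 hosts are needed.
An optimal packing achieves that bound: [34,11] [33,9] [32,8,8] [28] [25] → 5 hosts.
Excess: 6 − 5 = 1.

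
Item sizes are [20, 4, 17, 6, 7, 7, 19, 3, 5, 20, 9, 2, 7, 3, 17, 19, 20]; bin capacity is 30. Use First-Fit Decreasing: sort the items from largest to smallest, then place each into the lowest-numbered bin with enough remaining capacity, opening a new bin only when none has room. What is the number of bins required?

7

Sorted descending: 20, 20, 20, 19, 19, 17, 17, 9, 7, 7, 7, 6, 5, 4, 3, 3, 2.
bin 1: place 20, 10 left
bin 2: place 20, 10 left
bin 3: place 20, 10 left
bin 4: place 19, 11 left
bin 5: place 19, 11 left
bin 6: place 17, 13 left
bin 7: place 17, 13 left
bin 1: place 9, 1 left
bin 2: place 7, 3 left
bin 3: place 7, 3 left
bin 4: place 7, 4 left
bin 5: place 6, 5 left
bin 5: place 5, 0 left
bin 4: place 4, 0 left
bin 2: place 3, 0 left
bin 3: place 3, 0 left
bin 6: place 2, 11 left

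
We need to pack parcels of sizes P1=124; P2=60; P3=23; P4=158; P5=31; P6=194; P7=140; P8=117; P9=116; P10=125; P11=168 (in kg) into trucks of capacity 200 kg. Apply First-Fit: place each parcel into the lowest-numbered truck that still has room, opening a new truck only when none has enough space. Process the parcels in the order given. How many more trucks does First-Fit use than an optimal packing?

First-Fit: [124,60] [23,158] [31,140] [194] [117] [116] [125] [168] → 8 trucks.
8 parcels exceed 100 kg (half the capacity), and no two of those can share a truck, so at least 8 trucks are needed.
So 8 is already optimal.

0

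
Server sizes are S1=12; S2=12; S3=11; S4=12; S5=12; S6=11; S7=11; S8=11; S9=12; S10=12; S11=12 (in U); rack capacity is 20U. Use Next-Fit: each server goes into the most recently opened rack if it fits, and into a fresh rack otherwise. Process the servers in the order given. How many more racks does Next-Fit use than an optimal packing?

0

Next-Fit: [12] [12] [11] [12] [12] [11] [11] [11] [12] [12] [12] → 11 racks.
11 servers exceed 10U (half the capacity), and no two of those can share a rack, so at least 11 racks are needed.
So 11 is already optimal.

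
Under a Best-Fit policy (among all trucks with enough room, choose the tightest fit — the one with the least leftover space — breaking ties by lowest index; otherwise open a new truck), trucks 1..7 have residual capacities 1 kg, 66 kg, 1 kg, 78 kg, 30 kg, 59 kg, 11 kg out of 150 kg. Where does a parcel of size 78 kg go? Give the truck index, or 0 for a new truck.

Trucks with room: truck 4 (78 kg).
Tightest fit is truck 4 with 78 kg free.

4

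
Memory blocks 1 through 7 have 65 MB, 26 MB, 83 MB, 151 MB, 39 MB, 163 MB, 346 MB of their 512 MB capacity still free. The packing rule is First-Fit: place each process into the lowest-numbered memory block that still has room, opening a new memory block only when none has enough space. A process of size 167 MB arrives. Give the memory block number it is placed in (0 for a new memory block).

7

Memory blocks with room: memory block 7 (346 MB).
The first with room is memory block 7.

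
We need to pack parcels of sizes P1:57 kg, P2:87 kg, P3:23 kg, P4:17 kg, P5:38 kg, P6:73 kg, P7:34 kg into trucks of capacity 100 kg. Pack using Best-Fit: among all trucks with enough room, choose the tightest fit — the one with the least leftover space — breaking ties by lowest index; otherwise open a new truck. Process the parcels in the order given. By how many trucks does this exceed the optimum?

Best-Fit: [57,23,17] [87] [38,34] [73] → 4 trucks.
Total size 329 kg; any packing needs at least ⌈329/100⌉ = 4 trucks.
So 4 is already optimal.

0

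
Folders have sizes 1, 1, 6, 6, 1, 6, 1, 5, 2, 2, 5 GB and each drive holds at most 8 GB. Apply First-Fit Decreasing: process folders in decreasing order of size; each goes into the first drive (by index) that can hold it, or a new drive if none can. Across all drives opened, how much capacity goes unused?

Sorted descending: 6, 6, 6, 5, 5, 2, 2, 1, 1, 1, 1.
drive 1: place 6 GB, 2 GB left
drive 2: place 6 GB, 2 GB left
drive 3: place 6 GB, 2 GB left
drive 4: place 5 GB, 3 GB left
drive 5: place 5 GB, 3 GB left
drive 1: place 2 GB, 0 GB left
drive 2: place 2 GB, 0 GB left
drive 3: place 1 GB, 1 GB left
drive 3: place 1 GB, 0 GB left
drive 4: place 1 GB, 2 GB left
drive 4: place 1 GB, 1 GB left
5 drives × 8 GB = 40 GB; used 36 GB; unused 4 GB.

4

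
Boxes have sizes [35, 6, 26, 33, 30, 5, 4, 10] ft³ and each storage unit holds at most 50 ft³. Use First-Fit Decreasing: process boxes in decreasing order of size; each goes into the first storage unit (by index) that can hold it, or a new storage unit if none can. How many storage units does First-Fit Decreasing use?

4

Sorted descending: 35, 33, 30, 26, 10, 6, 5, 4.
storage unit 1: place 35 ft³, 15 ft³ left
storage unit 2: place 33 ft³, 17 ft³ left
storage unit 3: place 30 ft³, 20 ft³ left
storage unit 4: place 26 ft³, 24 ft³ left
storage unit 1: place 10 ft³, 5 ft³ left
storage unit 2: place 6 ft³, 11 ft³ left
storage unit 1: place 5 ft³, 0 ft³ left
storage unit 2: place 4 ft³, 7 ft³ left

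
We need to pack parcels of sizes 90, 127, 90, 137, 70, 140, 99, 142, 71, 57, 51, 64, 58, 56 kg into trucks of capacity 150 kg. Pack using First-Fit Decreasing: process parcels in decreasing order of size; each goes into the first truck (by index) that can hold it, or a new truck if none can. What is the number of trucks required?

Sorted descending: 142, 140, 137, 127, 99, 90, 90, 71, 70, 64, 58, 57, 56, 51.
truck 1: place 142 kg, 8 kg left
truck 2: place 140 kg, 10 kg left
truck 3: place 137 kg, 13 kg left
truck 4: place 127 kg, 23 kg left
truck 5: place 99 kg, 51 kg left
truck 6: place 90 kg, 60 kg left
truck 7: place 90 kg, 60 kg left
truck 8: place 71 kg, 79 kg left
truck 8: place 70 kg, 9 kg left
truck 9: place 64 kg, 86 kg left
truck 6: place 58 kg, 2 kg left
truck 7: place 57 kg, 3 kg left
truck 9: place 56 kg, 30 kg left
truck 5: place 51 kg, 0 kg left
Final trucks: [142] [140] [137] [127] [99,51] [90,58] [90,57] [71,70] [64,56].

9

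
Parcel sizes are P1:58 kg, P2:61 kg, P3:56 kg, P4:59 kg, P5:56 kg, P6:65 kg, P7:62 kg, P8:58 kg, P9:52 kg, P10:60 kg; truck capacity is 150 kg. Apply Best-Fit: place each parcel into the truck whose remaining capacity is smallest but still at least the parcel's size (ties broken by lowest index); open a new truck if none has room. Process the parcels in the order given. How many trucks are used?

P1 (58 kg) → truck 1 (remaining 92 kg)
P2 (61 kg) → truck 1 (remaining 31 kg)
P3 (56 kg) → truck 2 (remaining 94 kg)
P4 (59 kg) → truck 2 (remaining 35 kg)
P5 (56 kg) → truck 3 (remaining 94 kg)
P6 (65 kg) → truck 3 (remaining 29 kg)
P7 (62 kg) → truck 4 (remaining 88 kg)
P8 (58 kg) → truck 4 (remaining 30 kg)
P9 (52 kg) → truck 5 (remaining 98 kg)
P10 (60 kg) → truck 5 (remaining 38 kg)

5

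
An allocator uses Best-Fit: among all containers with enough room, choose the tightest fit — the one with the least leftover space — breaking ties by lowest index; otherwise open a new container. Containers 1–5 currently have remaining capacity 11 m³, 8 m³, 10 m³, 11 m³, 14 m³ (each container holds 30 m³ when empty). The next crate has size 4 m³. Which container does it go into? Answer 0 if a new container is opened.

Containers with room: container 1 (11 m³), container 2 (8 m³), container 3 (10 m³), container 4 (11 m³), container 5 (14 m³).
Tightest fit is container 2 with 8 m³ free.

2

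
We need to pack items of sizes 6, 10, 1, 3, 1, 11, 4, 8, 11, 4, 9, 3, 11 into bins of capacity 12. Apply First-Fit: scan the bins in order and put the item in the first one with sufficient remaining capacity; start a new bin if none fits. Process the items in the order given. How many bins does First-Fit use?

8

6 → bin 1 (remaining 6)
10 → bin 2 (remaining 2)
1 → bin 1 (remaining 5)
3 → bin 1 (remaining 2)
1 → bin 1 (remaining 1)
11 → bin 3 (remaining 1)
4 → bin 4 (remaining 8)
8 → bin 4 (remaining 0)
11 → bin 5 (remaining 1)
4 → bin 6 (remaining 8)
9 → bin 7 (remaining 3)
3 → bin 6 (remaining 5)
11 → bin 8 (remaining 1)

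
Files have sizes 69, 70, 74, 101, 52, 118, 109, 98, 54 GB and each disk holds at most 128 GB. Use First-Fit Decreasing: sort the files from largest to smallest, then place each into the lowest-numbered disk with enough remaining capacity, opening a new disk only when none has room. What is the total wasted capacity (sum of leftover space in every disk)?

Sorted descending: 118, 109, 101, 98, 74, 70, 69, 54, 52.
118 GB → disk 1 (remaining 10 GB)
109 GB → disk 2 (remaining 19 GB)
101 GB → disk 3 (remaining 27 GB)
98 GB → disk 4 (remaining 30 GB)
74 GB → disk 5 (remaining 54 GB)
70 GB → disk 6 (remaining 58 GB)
69 GB → disk 7 (remaining 59 GB)
54 GB → disk 5 (remaining 0 GB)
52 GB → disk 6 (remaining 6 GB)
7 disks × 128 GB = 896 GB; used 745 GB; unused 151 GB.

151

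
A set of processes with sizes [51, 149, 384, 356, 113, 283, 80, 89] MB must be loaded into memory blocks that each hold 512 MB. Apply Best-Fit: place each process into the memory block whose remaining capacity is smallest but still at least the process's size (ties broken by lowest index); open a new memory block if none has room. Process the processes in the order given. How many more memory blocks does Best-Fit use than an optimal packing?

Best-Fit: [51,149,283] [384,113] [356,80] [89] → 4 memory blocks.
Total size 1505 MB; any packing needs at least ⌈1505/512⌉ = 3 memory blocks.
An optimal packing achieves that bound: [384,113] [356,149] [283,89,80,51] → 3 memory blocks.
Excess: 4 − 3 = 1.

1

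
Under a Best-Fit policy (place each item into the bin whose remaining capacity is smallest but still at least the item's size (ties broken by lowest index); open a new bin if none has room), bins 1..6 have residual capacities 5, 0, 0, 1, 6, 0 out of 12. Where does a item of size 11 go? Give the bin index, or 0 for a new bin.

No bin has ≥ 11 free, so a new bin is opened.

0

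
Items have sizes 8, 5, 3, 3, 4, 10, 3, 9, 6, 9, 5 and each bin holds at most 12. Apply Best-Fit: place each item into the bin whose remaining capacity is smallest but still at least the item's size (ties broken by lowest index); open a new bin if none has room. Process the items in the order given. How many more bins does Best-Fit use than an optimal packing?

0

Best-Fit: [8,3] [5,3,4] [10] [3,9] [6,5] [9] → 6 bins.
Total size 65; any packing needs at least ⌈65/12⌉ = 6 bins.
So 6 is already optimal.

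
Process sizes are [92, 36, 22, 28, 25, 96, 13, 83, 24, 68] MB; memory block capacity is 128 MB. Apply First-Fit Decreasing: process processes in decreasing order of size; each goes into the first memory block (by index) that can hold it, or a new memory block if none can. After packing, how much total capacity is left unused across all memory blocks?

25

Sorted descending: 96, 92, 83, 68, 36, 28, 25, 24, 22, 13.
memory block 1: place 96 MB, 32 MB left
memory block 2: place 92 MB, 36 MB left
memory block 3: place 83 MB, 45 MB left
memory block 4: place 68 MB, 60 MB left
memory block 2: place 36 MB, 0 MB left
memory block 1: place 28 MB, 4 MB left
memory block 3: place 25 MB, 20 MB left
memory block 4: place 24 MB, 36 MB left
memory block 4: place 22 MB, 14 MB left
memory block 3: place 13 MB, 7 MB left
4 memory blocks × 128 MB = 512 MB; used 487 MB; unused 25 MB.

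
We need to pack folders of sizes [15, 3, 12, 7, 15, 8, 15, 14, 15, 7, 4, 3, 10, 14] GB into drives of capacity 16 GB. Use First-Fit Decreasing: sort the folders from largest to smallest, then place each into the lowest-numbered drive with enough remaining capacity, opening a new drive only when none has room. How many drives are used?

10

Sorted descending: 15, 15, 15, 15, 14, 14, 12, 10, 8, 7, 7, 4, 3, 3.
drive 1: place 15 GB, 1 GB left
drive 2: place 15 GB, 1 GB left
drive 3: place 15 GB, 1 GB left
drive 4: place 15 GB, 1 GB left
drive 5: place 14 GB, 2 GB left
drive 6: place 14 GB, 2 GB left
drive 7: place 12 GB, 4 GB left
drive 8: place 10 GB, 6 GB left
drive 9: place 8 GB, 8 GB left
drive 9: place 7 GB, 1 GB left
drive 10: place 7 GB, 9 GB left
drive 7: place 4 GB, 0 GB left
drive 8: place 3 GB, 3 GB left
drive 8: place 3 GB, 0 GB left
Final drives: [15] [15] [15] [15] [14] [14] [12,4] [10,3,3] [8,7] [7].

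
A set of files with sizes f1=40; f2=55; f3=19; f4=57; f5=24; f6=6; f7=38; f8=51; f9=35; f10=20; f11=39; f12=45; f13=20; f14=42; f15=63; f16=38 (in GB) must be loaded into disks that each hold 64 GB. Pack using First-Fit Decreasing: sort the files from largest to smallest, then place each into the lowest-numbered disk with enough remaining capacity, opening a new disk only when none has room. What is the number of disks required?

Sorted descending: 63, 57, 55, 51, 45, 42, 40, 39, 38, 38, 35, 24, 20, 20, 19, 6.
Put 63 GB in disk 1; 1 GB remain.
Put 57 GB in disk 2; 7 GB remain.
Put 55 GB in disk 3; 9 GB remain.
Put 51 GB in disk 4; 13 GB remain.
Put 45 GB in disk 5; 19 GB remain.
Put 42 GB in disk 6; 22 GB remain.
Put 40 GB in disk 7; 24 GB remain.
Put 39 GB in disk 8; 25 GB remain.
Put 38 GB in disk 9; 26 GB remain.
Put 38 GB in disk 10; 26 GB remain.
Put 35 GB in disk 11; 29 GB remain.
Put 24 GB in disk 7; 0 GB remain.
Put 20 GB in disk 6; 2 GB remain.
Put 20 GB in disk 8; 5 GB remain.
Put 19 GB in disk 5; 0 GB remain.
Put 6 GB in disk 2; 1 GB remain.
Final disks: [63] [57,6] [55] [51] [45,19] [42,20] [40,24] [39,20] [38] [38] [35].

11 disks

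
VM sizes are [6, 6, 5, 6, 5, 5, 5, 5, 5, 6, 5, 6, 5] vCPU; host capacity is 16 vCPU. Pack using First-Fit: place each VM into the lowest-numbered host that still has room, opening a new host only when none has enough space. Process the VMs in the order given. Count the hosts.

5

Put 6 vCPU in host 1; 10 vCPU remain.
Put 6 vCPU in host 1; 4 vCPU remain.
Put 5 vCPU in host 2; 11 vCPU remain.
Put 6 vCPU in host 2; 5 vCPU remain.
Put 5 vCPU in host 2; 0 vCPU remain.
Put 5 vCPU in host 3; 11 vCPU remain.
Put 5 vCPU in host 3; 6 vCPU remain.
Put 5 vCPU in host 3; 1 vCPU remain.
Put 5 vCPU in host 4; 11 vCPU remain.
Put 6 vCPU in host 4; 5 vCPU remain.
Put 5 vCPU in host 4; 0 vCPU remain.
Put 6 vCPU in host 5; 10 vCPU remain.
Put 5 vCPU in host 5; 5 vCPU remain.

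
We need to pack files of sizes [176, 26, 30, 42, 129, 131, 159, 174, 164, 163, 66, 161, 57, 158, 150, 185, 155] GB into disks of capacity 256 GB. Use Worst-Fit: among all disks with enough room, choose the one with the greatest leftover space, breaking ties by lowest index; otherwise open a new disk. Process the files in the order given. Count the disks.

disk 1: place 176 GB, 80 GB left
disk 1: place 26 GB, 54 GB left
disk 1: place 30 GB, 24 GB left
disk 2: place 42 GB, 214 GB left
disk 2: place 129 GB, 85 GB left
disk 3: place 131 GB, 125 GB left
disk 4: place 159 GB, 97 GB left
disk 5: place 174 GB, 82 GB left
disk 6: place 164 GB, 92 GB left
disk 7: place 163 GB, 93 GB left
disk 3: place 66 GB, 59 GB left
disk 8: place 161 GB, 95 GB left
disk 4: place 57 GB, 40 GB left
disk 9: place 158 GB, 98 GB left
disk 10: place 150 GB, 106 GB left
disk 11: place 185 GB, 71 GB left
disk 12: place 155 GB, 101 GB left
Final disks: [176,26,30] [42,129] [131,66] [159,57] [174] [164] [163] [161] [158] [150] [185] [155].

12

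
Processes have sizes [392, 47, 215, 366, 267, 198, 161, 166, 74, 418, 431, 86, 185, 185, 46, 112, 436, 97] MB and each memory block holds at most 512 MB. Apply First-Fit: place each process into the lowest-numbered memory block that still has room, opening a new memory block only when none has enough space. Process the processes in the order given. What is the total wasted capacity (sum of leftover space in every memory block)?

Put 392 MB in memory block 1; 120 MB remain.
Put 47 MB in memory block 1; 73 MB remain.
Put 215 MB in memory block 2; 297 MB remain.
Put 366 MB in memory block 3; 146 MB remain.
Put 267 MB in memory block 2; 30 MB remain.
Put 198 MB in memory block 4; 314 MB remain.
Put 161 MB in memory block 4; 153 MB remain.
Put 166 MB in memory block 5; 346 MB remain.
Put 74 MB in memory block 3; 72 MB remain.
Put 418 MB in memory block 6; 94 MB remain.
Put 431 MB in memory block 7; 81 MB remain.
Put 86 MB in memory block 4; 67 MB remain.
Put 185 MB in memory block 5; 161 MB remain.
Put 185 MB in memory block 8; 327 MB remain.
Put 46 MB in memory block 1; 27 MB remain.
Put 112 MB in memory block 5; 49 MB remain.
Put 436 MB in memory block 9; 76 MB remain.
Put 97 MB in memory block 8; 230 MB remain.
9 memory blocks × 512 MB = 4608 MB; used 3882 MB; unused 726 MB.

726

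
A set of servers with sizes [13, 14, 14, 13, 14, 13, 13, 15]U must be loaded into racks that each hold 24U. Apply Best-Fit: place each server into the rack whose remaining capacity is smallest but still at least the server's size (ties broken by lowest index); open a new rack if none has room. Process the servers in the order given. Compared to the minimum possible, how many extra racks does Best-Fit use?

Best-Fit: [13] [14] [14] [13] [14] [13] [13] [15] → 8 racks.
8 servers exceed 12U (half the capacity), and no two of those can share a rack, so at least 8 racks are needed.
So 8 is already optimal.

0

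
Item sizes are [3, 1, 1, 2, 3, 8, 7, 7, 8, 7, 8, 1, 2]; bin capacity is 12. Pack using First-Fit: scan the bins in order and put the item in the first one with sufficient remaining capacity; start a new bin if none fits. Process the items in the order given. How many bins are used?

3 → bin 1 (remaining 9)
1 → bin 1 (remaining 8)
1 → bin 1 (remaining 7)
2 → bin 1 (remaining 5)
3 → bin 1 (remaining 2)
8 → bin 2 (remaining 4)
7 → bin 3 (remaining 5)
7 → bin 4 (remaining 5)
8 → bin 5 (remaining 4)
7 → bin 6 (remaining 5)
8 → bin 7 (remaining 4)
1 → bin 1 (remaining 1)
2 → bin 2 (remaining 2)
Final bins: [3,1,1,2,3,1] [8,2] [7] [7] [8] [7] [8].

7 bins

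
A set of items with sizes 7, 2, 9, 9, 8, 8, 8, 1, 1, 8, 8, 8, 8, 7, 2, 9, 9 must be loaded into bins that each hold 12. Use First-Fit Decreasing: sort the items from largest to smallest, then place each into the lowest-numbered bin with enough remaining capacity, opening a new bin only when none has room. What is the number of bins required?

13 bins

Sorted descending: 9, 9, 9, 9, 8, 8, 8, 8, 8, 8, 8, 7, 7, 2, 2, 1, 1.
9 → bin 1 (remaining 3)
9 → bin 2 (remaining 3)
9 → bin 3 (remaining 3)
9 → bin 4 (remaining 3)
8 → bin 5 (remaining 4)
8 → bin 6 (remaining 4)
8 → bin 7 (remaining 4)
8 → bin 8 (remaining 4)
8 → bin 9 (remaining 4)
8 → bin 10 (remaining 4)
8 → bin 11 (remaining 4)
7 → bin 12 (remaining 5)
7 → bin 13 (remaining 5)
2 → bin 1 (remaining 1)
2 → bin 2 (remaining 1)
1 → bin 1 (remaining 0)
1 → bin 2 (remaining 0)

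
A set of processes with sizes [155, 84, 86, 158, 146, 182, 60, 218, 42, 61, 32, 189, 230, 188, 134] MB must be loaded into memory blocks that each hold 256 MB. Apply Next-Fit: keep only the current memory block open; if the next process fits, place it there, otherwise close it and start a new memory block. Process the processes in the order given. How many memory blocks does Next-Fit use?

10

155 MB → memory block 1 (remaining 101 MB)
84 MB → memory block 1 (remaining 17 MB)
86 MB → memory block 2 (remaining 170 MB)
158 MB → memory block 2 (remaining 12 MB)
146 MB → memory block 3 (remaining 110 MB)
182 MB → memory block 4 (remaining 74 MB)
60 MB → memory block 4 (remaining 14 MB)
218 MB → memory block 5 (remaining 38 MB)
42 MB → memory block 6 (remaining 214 MB)
61 MB → memory block 6 (remaining 153 MB)
32 MB → memory block 6 (remaining 121 MB)
189 MB → memory block 7 (remaining 67 MB)
230 MB → memory block 8 (remaining 26 MB)
188 MB → memory block 9 (remaining 68 MB)
134 MB → memory block 10 (remaining 122 MB)
Final memory blocks: [155,84] [86,158] [146] [182,60] [218] [42,61,32] [189] [230] [188] [134].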